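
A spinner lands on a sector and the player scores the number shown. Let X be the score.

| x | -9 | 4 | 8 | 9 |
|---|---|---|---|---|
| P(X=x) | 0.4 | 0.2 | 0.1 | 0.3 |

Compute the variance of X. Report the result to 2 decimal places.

E[X] = (-9)(0.4) + (4)(0.2) + (8)(0.1) + (9)(0.3) = 0.7
E[X²] = (-9)²(0.4) + (4)²(0.2) + (8)²(0.1) + (9)²(0.3) = 66.3
Var(X) = E[X²] − (E[X])² = 66.3 − (0.7)² = 65.81

65.81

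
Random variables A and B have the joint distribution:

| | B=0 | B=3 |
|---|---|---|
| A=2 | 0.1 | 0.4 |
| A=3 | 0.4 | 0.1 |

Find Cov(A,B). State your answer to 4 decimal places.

E[A] = 2.5,  E[B] = 1.5
E[AB] = 3.3
Cov(A,B) = E[AB] − E[A]E[B] = 3.3 − (2.5)(1.5) = -0.45

-0.4500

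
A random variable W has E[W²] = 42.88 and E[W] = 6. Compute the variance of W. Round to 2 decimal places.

6.88

V(W) = 42.88 − (6)² = 6.88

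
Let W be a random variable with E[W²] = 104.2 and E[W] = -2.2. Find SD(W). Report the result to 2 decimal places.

9.97

Var(W) = 104.2 − (-2.2)² = 99.36
SD(W) = √99.36 ≈ 9.97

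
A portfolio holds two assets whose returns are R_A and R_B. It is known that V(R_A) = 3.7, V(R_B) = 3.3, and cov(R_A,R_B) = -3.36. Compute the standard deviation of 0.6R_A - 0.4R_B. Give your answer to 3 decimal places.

1.864

V(0.6R_A - 0.4R_B) = (0.6)²·V(R_A) + (-0.4)²·V(R_B) + 2·(0.6)·(-0.4)·cov(R_A,R_B)
= 0.36·3.7 + 0.16·3.3 + -0.48·-3.36 = 3.4728
σ(0.6R_A - 0.4R_B) = √3.4728 ≈ 1.864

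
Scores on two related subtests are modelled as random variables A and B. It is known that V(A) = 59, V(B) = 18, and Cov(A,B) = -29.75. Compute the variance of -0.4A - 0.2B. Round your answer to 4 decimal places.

V(-0.4A - 0.2B) = (-0.4)²·V(A) + (-0.2)²·V(B) + 2·(-0.4)·(-0.2)·Cov(A,B)
= 0.16·59 + 0.04·18 + 0.16·-29.75 = 5.4

5.4000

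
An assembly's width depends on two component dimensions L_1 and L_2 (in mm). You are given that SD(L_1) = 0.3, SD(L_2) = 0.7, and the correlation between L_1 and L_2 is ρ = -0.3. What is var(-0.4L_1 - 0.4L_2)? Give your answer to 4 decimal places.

0.0726

var(L_1) = (0.3)² = 0.09;  var(L_2) = (0.7)² = 0.49
Cov(L_1,L_2) = ρ·SD(L_1)·SD(L_2) = -0.3·0.3·0.7 = -0.063
var(-0.4L_1 - 0.4L_2) = (-0.4)²·var(L_1) + (-0.4)²·var(L_2) + 2·(-0.4)·(-0.4)·Cov(L_1,L_2)
= 0.16·0.09 + 0.16·0.49 + 0.32·-0.063 = 0.07264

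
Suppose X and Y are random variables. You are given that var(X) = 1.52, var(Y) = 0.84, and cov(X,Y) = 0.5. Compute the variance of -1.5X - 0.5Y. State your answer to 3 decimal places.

4.380

var(-1.5X - 0.5Y) = (-1.5)²·var(X) + (-0.5)²·var(Y) + 2·(-1.5)·(-0.5)·cov(X,Y)
= 2.25·1.52 + 0.25·0.84 + 1.5·0.5 = 4.38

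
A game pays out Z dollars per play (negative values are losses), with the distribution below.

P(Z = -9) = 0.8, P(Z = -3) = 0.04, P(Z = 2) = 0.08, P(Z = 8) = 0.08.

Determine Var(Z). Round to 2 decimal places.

E[Z] = (-9)(0.8) + (-3)(0.04) + (2)(0.08) + (8)(0.08) = -6.52
E[Z²] = (-9)²(0.8) + (-3)²(0.04) + (2)²(0.08) + (8)²(0.08) = 70.6
Var(Z) = E[Z²] − (E[Z])² = 70.6 − (-6.52)² = 28.0896

28.09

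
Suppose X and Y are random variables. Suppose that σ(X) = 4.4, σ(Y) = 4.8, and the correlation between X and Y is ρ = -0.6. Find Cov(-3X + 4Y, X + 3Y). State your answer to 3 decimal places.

281.760

var(X) = (4.4)² = 19.36;  var(Y) = (4.8)² = 23.04
Cov(X,Y) = ρ·σ(X)·σ(Y) = -0.6·4.4·4.8 = -12.672
Cov(-3X + 4Y, X + 3Y) = (-3)(1)var(X) + (4)(3)var(Y) + [(-3)(3) + (4)(1)]Cov(X,Y)
= -3·19.36 + 12·23.04 + -5·-12.672 = 281.76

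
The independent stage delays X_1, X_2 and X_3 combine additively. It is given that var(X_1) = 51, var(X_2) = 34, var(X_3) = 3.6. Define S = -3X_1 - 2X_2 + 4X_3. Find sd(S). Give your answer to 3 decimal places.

By independence, var(S) = (-3)²var(X_1) + (-2)²var(X_2) + (4)²var(X_3)
= (-3)²·51 + (-2)²·34 + (4)²·3.6 = 652.6
sd(S) = √652.6 ≈ 25.546

25.546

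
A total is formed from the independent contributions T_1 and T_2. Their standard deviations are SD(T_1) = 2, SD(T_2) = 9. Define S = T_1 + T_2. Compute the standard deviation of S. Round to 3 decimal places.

Var(T_1) = 4, Var(T_2) = 81
By independence, Var(S) = (1)²Var(T_1) + (1)²Var(T_2)
= (1)²·4 + (1)²·81 = 85
SD(S) = √85 ≈ 9.220

9.220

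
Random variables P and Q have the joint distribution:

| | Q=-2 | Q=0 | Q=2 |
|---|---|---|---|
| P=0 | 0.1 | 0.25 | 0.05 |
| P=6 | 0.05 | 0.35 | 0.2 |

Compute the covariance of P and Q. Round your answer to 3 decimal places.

1.080

E[P] = 3.6,  E[Q] = 0.2
E[PQ] = 1.8
Cov(P,Q) = E[PQ] − E[P]E[Q] = 1.8 − (3.6)(0.2) = 1.08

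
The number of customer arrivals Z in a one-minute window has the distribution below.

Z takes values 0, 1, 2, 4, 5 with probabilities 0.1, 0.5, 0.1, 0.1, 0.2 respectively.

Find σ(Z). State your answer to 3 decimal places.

E[Z] = (0)(0.1) + (1)(0.5) + (2)(0.1) + (4)(0.1) + (5)(0.2) = 2.1
E[Z²] = (0)²(0.1) + (1)²(0.5) + (2)²(0.1) + (4)²(0.1) + (5)²(0.2) = 7.5
Var(Z) = E[Z²] − (E[Z])² = 7.5 − (2.1)² = 3.09
σ(Z) = √3.09 ≈ 1.758

1.758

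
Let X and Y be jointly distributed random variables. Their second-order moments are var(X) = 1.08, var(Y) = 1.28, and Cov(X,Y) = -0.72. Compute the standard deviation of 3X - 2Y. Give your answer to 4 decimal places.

4.8456

var(3X - 2Y) = (3)²·var(X) + (-2)²·var(Y) + 2·(3)·(-2)·Cov(X,Y)
= 9·1.08 + 4·1.28 + -12·-0.72 = 23.48
SD(3X - 2Y) = √23.48 ≈ 4.8456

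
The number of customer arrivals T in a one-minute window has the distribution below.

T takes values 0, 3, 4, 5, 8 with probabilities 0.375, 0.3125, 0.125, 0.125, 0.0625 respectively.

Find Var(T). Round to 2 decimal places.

E[T] = (0)(0.375) + (3)(0.3125) + (4)(0.125) + (5)(0.125) + (8)(0.0625) = 2.5625
E[T²] = (0)²(0.375) + (3)²(0.3125) + (4)²(0.125) + (5)²(0.125) + (8)²(0.0625) = 11.9375
Var(T) = E[T²] − (E[T])² = 11.9375 − (2.5625)² = 5.37109375

5.37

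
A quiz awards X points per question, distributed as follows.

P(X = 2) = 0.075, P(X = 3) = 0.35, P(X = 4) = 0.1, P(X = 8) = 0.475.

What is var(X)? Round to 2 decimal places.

6.29

E[X] = (2)(0.075) + (3)(0.35) + (4)(0.1) + (8)(0.475) = 5.4
E[X²] = (2)²(0.075) + (3)²(0.35) + (4)²(0.1) + (8)²(0.475) = 35.45
var(X) = E[X²] − (E[X])² = 35.45 − (5.4)² = 6.29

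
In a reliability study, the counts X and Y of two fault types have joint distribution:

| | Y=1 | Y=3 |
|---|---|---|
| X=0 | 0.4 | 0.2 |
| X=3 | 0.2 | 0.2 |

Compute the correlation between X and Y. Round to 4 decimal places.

E[X] = 1.2,  E[Y] = 1.8
E[XY] = 2.4
Cov(X,Y) = E[XY] − E[X]E[Y] = 2.4 − (1.2)(1.8) = 0.24
Var(X) = 2.16,  Var(Y) = 0.96
ρ = 0.24 / √(2.16·0.96) ≈ 0.1667

0.1667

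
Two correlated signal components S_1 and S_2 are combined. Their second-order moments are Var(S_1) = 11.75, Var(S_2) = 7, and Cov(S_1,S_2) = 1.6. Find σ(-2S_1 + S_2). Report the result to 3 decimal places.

6.899

Var(-2S_1 + S_2) = (-2)²·Var(S_1) + (1)²·Var(S_2) + 2·(-2)·(1)·Cov(S_1,S_2)
= 4·11.75 + 1·7 + -4·1.6 = 47.6
σ(-2S_1 + S_2) = √47.6 ≈ 6.899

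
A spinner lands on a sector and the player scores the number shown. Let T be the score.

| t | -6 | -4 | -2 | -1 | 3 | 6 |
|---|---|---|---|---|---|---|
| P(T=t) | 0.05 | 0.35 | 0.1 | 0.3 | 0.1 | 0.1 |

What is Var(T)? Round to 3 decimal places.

E[T] = (-6)(0.05) + (-4)(0.35) + (-2)(0.1) + (-1)(0.3) + (3)(0.1) + (6)(0.1) = -1.3
E[T²] = (-6)²(0.05) + (-4)²(0.35) + (-2)²(0.1) + (-1)²(0.3) + (3)²(0.1) + (6)²(0.1) = 12.6
Var(T) = E[T²] − (E[T])² = 12.6 − (-1.3)² = 10.91

10.910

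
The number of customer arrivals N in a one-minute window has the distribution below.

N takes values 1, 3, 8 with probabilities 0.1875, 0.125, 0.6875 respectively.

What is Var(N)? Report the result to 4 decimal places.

8.5586

E[N] = (1)(0.1875) + (3)(0.125) + (8)(0.6875) = 6.0625
E[N²] = (1)²(0.1875) + (3)²(0.125) + (8)²(0.6875) = 45.3125
Var(N) = E[N²] − (E[N])² = 45.3125 − (6.0625)² = 8.55859375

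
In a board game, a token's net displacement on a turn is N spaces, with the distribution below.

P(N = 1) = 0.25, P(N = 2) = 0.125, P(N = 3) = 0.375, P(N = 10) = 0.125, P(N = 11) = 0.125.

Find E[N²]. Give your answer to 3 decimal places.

E[N²] = (1)²(0.25) + (2)²(0.125) + (3)²(0.375) + (10)²(0.125) + (11)²(0.125) = 31.75

31.750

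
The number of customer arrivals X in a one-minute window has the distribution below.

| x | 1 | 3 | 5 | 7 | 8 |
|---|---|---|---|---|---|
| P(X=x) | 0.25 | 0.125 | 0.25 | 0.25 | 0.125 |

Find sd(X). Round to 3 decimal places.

E[X] = (1)(0.25) + (3)(0.125) + (5)(0.25) + (7)(0.25) + (8)(0.125) = 4.625
E[X²] = (1)²(0.25) + (3)²(0.125) + (5)²(0.25) + (7)²(0.25) + (8)²(0.125) = 27.875
Var(X) = E[X²] − (E[X])² = 27.875 − (4.625)² = 6.484375
sd(X) = √6.484375 ≈ 2.546

2.546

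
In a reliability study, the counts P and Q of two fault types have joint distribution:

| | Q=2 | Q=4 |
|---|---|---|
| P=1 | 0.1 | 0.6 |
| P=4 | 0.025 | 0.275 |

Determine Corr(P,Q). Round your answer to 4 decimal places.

0.0825

E[P] = 1.9,  E[Q] = 3.75
E[PQ] = 7.2
cov(P,Q) = E[PQ] − E[P]E[Q] = 7.2 − (1.9)(3.75) = 0.075
var(P) = 1.89,  var(Q) = 0.4375
ρ = 0.075 / √(1.89·0.4375) ≈ 0.0825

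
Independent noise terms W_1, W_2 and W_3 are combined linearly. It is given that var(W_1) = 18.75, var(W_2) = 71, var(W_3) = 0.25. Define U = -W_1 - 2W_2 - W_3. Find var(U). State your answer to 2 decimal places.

By independence, var(U) = (-1)²var(W_1) + (-2)²var(W_2) + (-1)²var(W_3)
= (-1)²·18.75 + (-2)²·71 + (-1)²·0.25 = 303

303.00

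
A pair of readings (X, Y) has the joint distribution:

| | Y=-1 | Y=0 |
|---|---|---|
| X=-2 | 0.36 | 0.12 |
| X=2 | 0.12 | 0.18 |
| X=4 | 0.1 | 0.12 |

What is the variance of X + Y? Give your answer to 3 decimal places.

E[X] = 0.52,  E[Y] = -0.58,  E[XY] = 0.08
V(X) = 6.64 − (0.52)² = 6.3696;  V(Y) = 0.58 − (-0.58)² = 0.2436
Cov(X,Y) = 0.08 − (0.52)(-0.58) = 0.3816
V(X + Y) = (1)²·6.3696 + (1)²·0.2436 + 2·(1)·(1)·0.3816 = 7.3764

7.376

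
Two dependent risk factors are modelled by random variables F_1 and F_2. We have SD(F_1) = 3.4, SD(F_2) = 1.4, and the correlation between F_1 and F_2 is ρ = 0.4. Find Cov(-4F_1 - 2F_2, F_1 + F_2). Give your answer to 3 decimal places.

V(F_1) = (3.4)² = 11.56;  V(F_2) = (1.4)² = 1.96
Cov(F_1,F_2) = ρ·SD(F_1)·SD(F_2) = 0.4·3.4·1.4 = 1.904
Cov(-4F_1 - 2F_2, F_1 + F_2) = (-4)(1)V(F_1) + (-2)(1)V(F_2) + [(-4)(1) + (-2)(1)]Cov(F_1,F_2)
= -4·11.56 + -2·1.96 + -6·1.904 = -61.584

-61.584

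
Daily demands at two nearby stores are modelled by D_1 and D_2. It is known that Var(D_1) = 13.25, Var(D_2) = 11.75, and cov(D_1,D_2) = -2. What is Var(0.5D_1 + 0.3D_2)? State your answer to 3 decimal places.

Var(0.5D_1 + 0.3D_2) = (0.5)²·Var(D_1) + (0.3)²·Var(D_2) + 2·(0.5)·(0.3)·cov(D_1,D_2)
= 0.25·13.25 + 0.09·11.75 + 0.3·-2 = 3.77

3.770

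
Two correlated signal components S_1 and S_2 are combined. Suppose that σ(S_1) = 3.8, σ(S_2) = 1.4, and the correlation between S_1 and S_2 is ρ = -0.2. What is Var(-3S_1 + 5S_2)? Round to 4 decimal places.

Var(S_1) = (3.8)² = 14.44;  Var(S_2) = (1.4)² = 1.96
cov(S_1,S_2) = ρ·σ(S_1)·σ(S_2) = -0.2·3.8·1.4 = -1.064
Var(-3S_1 + 5S_2) = (-3)²·Var(S_1) + (5)²·Var(S_2) + 2·(-3)·(5)·cov(S_1,S_2)
= 9·14.44 + 25·1.96 + -30·-1.064 = 210.88

210.8800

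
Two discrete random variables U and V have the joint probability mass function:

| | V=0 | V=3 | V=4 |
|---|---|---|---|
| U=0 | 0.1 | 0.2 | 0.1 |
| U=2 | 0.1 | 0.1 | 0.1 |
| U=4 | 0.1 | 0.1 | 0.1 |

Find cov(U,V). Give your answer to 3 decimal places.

-0.120

E[U] = 1.8,  E[V] = 2.4
E[UV] = 4.2
cov(U,V) = E[UV] − E[U]E[V] = 4.2 − (1.8)(2.4) = -0.12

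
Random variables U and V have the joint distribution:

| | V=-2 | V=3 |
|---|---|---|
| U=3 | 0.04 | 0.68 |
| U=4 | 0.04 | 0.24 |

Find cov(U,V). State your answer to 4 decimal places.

-0.0880

E[U] = 3.28,  E[V] = 2.6
E[UV] = 8.44
cov(U,V) = E[UV] − E[U]E[V] = 8.44 − (3.28)(2.6) = -0.088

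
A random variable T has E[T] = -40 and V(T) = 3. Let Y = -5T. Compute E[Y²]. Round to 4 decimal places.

40075.0000

E[-5T] = -5·-40 = 200
V(-5T) = (-5)²·3 = 75
E[Y²] = V(Y) + (E[Y])² = 75 + (200)² = 40075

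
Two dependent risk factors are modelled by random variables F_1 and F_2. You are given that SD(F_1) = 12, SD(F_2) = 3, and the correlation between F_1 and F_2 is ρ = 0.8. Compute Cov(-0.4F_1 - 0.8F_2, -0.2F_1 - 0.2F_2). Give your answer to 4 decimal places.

19.8720

var(F_1) = (12)² = 144;  var(F_2) = (3)² = 9
Cov(F_1,F_2) = ρ·SD(F_1)·SD(F_2) = 0.8·12·3 = 28.8
Cov(-0.4F_1 - 0.8F_2, -0.2F_1 - 0.2F_2) = (-0.4)(-0.2)var(F_1) + (-0.8)(-0.2)var(F_2) + [(-0.4)(-0.2) + (-0.8)(-0.2)]Cov(F_1,F_2)
= 0.08·144 + 0.16·9 + 0.24·28.8 = 19.872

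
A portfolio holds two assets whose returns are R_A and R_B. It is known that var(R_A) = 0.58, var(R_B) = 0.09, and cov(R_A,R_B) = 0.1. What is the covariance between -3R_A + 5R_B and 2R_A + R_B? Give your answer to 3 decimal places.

-2.330

cov(-3R_A + 5R_B, 2R_A + R_B) = (-3)(2)var(R_A) + (5)(1)var(R_B) + [(-3)(1) + (5)(2)]cov(R_A,R_B)
= -6·0.58 + 5·0.09 + 7·0.1 = -2.33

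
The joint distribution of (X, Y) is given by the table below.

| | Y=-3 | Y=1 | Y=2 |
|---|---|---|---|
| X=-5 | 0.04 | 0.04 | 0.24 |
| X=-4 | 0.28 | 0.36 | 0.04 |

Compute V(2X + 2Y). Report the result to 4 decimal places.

E[X] = -4.32,  E[Y] = 0,  E[XY] = -0.4
V(X) = 18.88 − (-4.32)² = 0.2176;  V(Y) = 4.4 − (0)² = 4.4
Cov(X,Y) = -0.4 − (-4.32)(0) = -0.4
V(2X + 2Y) = (2)²·0.2176 + (2)²·4.4 + 2·(2)·(2)·-0.4 = 15.2704

15.2704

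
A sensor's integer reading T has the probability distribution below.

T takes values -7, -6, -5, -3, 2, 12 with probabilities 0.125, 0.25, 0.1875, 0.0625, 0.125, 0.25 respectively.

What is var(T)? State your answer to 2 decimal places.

56.81

E[T] = (-7)(0.125) + (-6)(0.25) + (-5)(0.1875) + (-3)(0.0625) + (2)(0.125) + (12)(0.25) = -0.25
E[T²] = (-7)²(0.125) + (-6)²(0.25) + (-5)²(0.1875) + (-3)²(0.0625) + (2)²(0.125) + (12)²(0.25) = 56.875
var(T) = E[T²] − (E[T])² = 56.875 − (-0.25)² = 56.8125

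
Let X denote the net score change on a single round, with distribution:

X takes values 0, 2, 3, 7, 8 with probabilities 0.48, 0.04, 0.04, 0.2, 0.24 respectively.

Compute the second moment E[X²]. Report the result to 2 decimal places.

E[X²] = (0)²(0.48) + (2)²(0.04) + (3)²(0.04) + (7)²(0.2) + (8)²(0.24) = 25.68

25.68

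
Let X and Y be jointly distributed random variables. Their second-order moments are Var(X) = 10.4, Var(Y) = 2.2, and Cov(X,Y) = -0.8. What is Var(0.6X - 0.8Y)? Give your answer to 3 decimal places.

Var(0.6X - 0.8Y) = (0.6)²·Var(X) + (-0.8)²·Var(Y) + 2·(0.6)·(-0.8)·Cov(X,Y)
= 0.36·10.4 + 0.64·2.2 + -0.96·-0.8 = 5.92

5.920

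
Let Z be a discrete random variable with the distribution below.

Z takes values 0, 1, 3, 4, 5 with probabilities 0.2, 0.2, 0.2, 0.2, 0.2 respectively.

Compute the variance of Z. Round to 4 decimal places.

E[Z] = (0)(0.2) + (1)(0.2) + (3)(0.2) + (4)(0.2) + (5)(0.2) = 2.6
E[Z²] = (0)²(0.2) + (1)²(0.2) + (3)²(0.2) + (4)²(0.2) + (5)²(0.2) = 10.2
Var(Z) = E[Z²] − (E[Z])² = 10.2 − (2.6)² = 3.44

3.4400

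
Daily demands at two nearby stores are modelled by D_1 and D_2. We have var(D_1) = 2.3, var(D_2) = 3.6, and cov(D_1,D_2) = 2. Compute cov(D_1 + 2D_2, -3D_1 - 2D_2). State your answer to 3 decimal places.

-37.300

cov(D_1 + 2D_2, -3D_1 - 2D_2) = (1)(-3)var(D_1) + (2)(-2)var(D_2) + [(1)(-2) + (2)(-3)]cov(D_1,D_2)
= -3·2.3 + -4·3.6 + -8·2 = -37.3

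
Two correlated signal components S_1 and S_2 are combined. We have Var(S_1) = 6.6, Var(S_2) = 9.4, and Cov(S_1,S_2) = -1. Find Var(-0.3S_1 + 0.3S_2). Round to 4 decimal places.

Var(-0.3S_1 + 0.3S_2) = (-0.3)²·Var(S_1) + (0.3)²·Var(S_2) + 2·(-0.3)·(0.3)·Cov(S_1,S_2)
= 0.09·6.6 + 0.09·9.4 + -0.18·-1 = 1.62

1.6200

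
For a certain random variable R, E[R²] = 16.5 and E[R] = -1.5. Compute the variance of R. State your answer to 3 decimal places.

14.250

V(R) = 16.5 − (-1.5)² = 14.25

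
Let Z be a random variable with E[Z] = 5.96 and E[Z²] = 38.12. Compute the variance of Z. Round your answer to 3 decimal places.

Var(Z) = 38.12 − (5.96)² = 2.5984

2.598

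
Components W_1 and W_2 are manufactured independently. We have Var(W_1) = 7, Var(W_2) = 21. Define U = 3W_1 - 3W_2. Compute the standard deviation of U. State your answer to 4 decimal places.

15.8745

By independence, Var(U) = (3)²Var(W_1) + (-3)²Var(W_2)
= (3)²·7 + (-3)²·21 = 252
sd(U) = √252 ≈ 15.8745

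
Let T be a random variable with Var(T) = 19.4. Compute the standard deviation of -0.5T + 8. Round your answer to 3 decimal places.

2.202

Var(-0.5T + 8) = (-0.5)²·19.4 = 4.85
σ(-0.5T + 8) = √4.85 ≈ 2.202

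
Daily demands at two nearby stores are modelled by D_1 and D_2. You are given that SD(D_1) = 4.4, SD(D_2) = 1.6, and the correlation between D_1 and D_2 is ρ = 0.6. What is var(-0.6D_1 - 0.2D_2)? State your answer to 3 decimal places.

var(D_1) = (4.4)² = 19.36;  var(D_2) = (1.6)² = 2.56
Cov(D_1,D_2) = ρ·SD(D_1)·SD(D_2) = 0.6·4.4·1.6 = 4.224
var(-0.6D_1 - 0.2D_2) = (-0.6)²·var(D_1) + (-0.2)²·var(D_2) + 2·(-0.6)·(-0.2)·Cov(D_1,D_2)
= 0.36·19.36 + 0.04·2.56 + 0.24·4.224 = 8.08576

8.086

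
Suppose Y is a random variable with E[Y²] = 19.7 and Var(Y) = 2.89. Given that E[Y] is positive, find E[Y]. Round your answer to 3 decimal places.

(E[Y])² = E[Y²] − Var(Y) = 19.7 − 2.89 = 16.81
E[Y] = √16.81 = 4.1

4.100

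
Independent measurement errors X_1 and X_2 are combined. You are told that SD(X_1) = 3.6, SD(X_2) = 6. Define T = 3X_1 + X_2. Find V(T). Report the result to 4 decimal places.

152.6400

V(X_1) = 12.96, V(X_2) = 36
By independence, V(T) = (3)²V(X_1) + (1)²V(X_2)
= (3)²·12.96 + (1)²·36 = 152.64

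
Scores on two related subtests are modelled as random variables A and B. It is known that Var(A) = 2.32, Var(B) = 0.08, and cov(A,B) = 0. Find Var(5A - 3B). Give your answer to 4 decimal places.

58.7200

Var(5A - 3B) = (5)²·Var(A) + (-3)²·Var(B) + 2·(5)·(-3)·cov(A,B)
= 25·2.32 + 9·0.08 + -30·0 = 58.72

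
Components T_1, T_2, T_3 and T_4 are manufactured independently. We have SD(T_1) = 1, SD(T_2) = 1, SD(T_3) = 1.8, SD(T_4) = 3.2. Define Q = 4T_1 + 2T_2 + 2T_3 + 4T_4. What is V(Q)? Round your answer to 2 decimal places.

196.80

V(T_1) = 1, V(T_2) = 1, V(T_3) = 3.24, V(T_4) = 10.24
By independence, V(Q) = (4)²V(T_1) + (2)²V(T_2) + (2)²V(T_3) + (4)²V(T_4)
= (4)²·1 + (2)²·1 + (2)²·3.24 + (4)²·10.24 = 196.8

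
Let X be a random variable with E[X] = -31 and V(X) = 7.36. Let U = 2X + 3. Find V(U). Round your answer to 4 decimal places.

29.4400

V(2X + 3) = (2)²·V(X) = 4·7.36 = 29.44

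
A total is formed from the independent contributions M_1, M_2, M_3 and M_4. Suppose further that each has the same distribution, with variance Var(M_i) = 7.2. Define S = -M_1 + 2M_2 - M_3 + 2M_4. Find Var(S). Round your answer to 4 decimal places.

By independence, Var(S) = (-1)²Var(M_1) + (2)²Var(M_2) + (-1)²Var(M_3) + (2)²Var(M_4)
= (-1)²·7.2 + (2)²·7.2 + (-1)²·7.2 + (2)²·7.2 = 72

72.0000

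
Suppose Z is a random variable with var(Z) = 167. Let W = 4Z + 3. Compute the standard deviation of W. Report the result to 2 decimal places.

51.69

var(4Z + 3) = (4)²·167 = 2672
SD(W) = √2672 ≈ 51.69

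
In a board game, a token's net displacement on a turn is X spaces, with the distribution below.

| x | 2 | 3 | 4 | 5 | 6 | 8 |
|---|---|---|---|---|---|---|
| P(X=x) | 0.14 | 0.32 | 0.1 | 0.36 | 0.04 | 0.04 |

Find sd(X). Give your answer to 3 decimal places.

1.428

E[X] = (2)(0.14) + (3)(0.32) + (4)(0.1) + (5)(0.36) + (6)(0.04) + (8)(0.04) = 4
E[X²] = (2)²(0.14) + (3)²(0.32) + (4)²(0.1) + (5)²(0.36) + (6)²(0.04) + (8)²(0.04) = 18.04
V(X) = E[X²] − (E[X])² = 18.04 − (4)² = 2.04
sd(X) = √2.04 ≈ 1.428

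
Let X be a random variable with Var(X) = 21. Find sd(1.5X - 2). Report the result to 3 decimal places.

Var(1.5X - 2) = (1.5)²·21 = 47.25
sd(1.5X - 2) = √47.25 ≈ 6.874

6.874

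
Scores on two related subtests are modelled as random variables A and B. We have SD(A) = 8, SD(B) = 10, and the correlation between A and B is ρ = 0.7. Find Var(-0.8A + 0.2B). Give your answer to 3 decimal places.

Var(A) = (8)² = 64;  Var(B) = (10)² = 100
Cov(A,B) = ρ·SD(A)·SD(B) = 0.7·8·10 = 56
Var(-0.8A + 0.2B) = (-0.8)²·Var(A) + (0.2)²·Var(B) + 2·(-0.8)·(0.2)·Cov(A,B)
= 0.64·64 + 0.04·100 + -0.32·56 = 27.04

27.040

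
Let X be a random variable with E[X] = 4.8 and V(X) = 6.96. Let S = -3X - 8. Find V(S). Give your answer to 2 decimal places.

V(-3X - 8) = (-3)²·V(X) = 9·6.96 = 62.64

62.64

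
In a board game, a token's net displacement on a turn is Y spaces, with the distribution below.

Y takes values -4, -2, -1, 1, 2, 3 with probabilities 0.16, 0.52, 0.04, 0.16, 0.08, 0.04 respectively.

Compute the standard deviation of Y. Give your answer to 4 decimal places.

E[Y] = (-4)(0.16) + (-2)(0.52) + (-1)(0.04) + (1)(0.16) + (2)(0.08) + (3)(0.04) = -1.28
E[Y²] = (-4)²(0.16) + (-2)²(0.52) + (-1)²(0.04) + (1)²(0.16) + (2)²(0.08) + (3)²(0.04) = 5.52
Var(Y) = E[Y²] − (E[Y])² = 5.52 − (-1.28)² = 3.8816
sd(Y) = √3.8816 ≈ 1.9702

1.9702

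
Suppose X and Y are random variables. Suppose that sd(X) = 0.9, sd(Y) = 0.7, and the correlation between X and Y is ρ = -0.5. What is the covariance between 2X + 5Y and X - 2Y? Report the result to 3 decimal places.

-3.595

Var(X) = (0.9)² = 0.81;  Var(Y) = (0.7)² = 0.49
Cov(X,Y) = ρ·sd(X)·sd(Y) = -0.5·0.9·0.7 = -0.315
Cov(2X + 5Y, X - 2Y) = (2)(1)Var(X) + (5)(-2)Var(Y) + [(2)(-2) + (5)(1)]Cov(X,Y)
= 2·0.81 + -10·0.49 + 1·-0.315 = -3.595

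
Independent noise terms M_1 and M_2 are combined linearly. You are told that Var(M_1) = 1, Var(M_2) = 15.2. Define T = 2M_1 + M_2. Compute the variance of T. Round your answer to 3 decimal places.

19.200

By independence, Var(T) = (2)²Var(M_1) + (1)²Var(M_2)
= (2)²·1 + (1)²·15.2 = 19.2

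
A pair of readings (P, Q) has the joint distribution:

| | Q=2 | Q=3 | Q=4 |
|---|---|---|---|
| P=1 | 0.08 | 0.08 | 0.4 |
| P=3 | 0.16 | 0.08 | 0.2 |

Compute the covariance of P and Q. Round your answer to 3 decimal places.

-0.237

E[P] = 1.88,  E[Q] = 3.36
E[PQ] = 6.08
Cov(P,Q) = E[PQ] − E[P]E[Q] = 6.08 − (1.88)(3.36) = -0.2368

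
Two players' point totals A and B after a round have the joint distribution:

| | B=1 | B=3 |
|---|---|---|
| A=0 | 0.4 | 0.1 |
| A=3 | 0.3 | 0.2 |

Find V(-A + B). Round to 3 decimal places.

2.490

E[A] = 1.5,  E[B] = 1.6,  E[AB] = 2.7
V(A) = 4.5 − (1.5)² = 2.25;  V(B) = 3.4 − (1.6)² = 0.84
Cov(A,B) = 2.7 − (1.5)(1.6) = 0.3
V(-A + B) = (-1)²·2.25 + (1)²·0.84 + 2·(-1)·(1)·0.3 = 2.49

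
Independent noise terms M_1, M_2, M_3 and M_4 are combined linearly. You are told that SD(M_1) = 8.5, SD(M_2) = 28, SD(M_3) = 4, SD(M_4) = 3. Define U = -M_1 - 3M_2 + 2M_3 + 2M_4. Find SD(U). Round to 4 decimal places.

85.0191

var(M_1) = 72.25, var(M_2) = 784, var(M_3) = 16, var(M_4) = 9
By independence, var(U) = (-1)²var(M_1) + (-3)²var(M_2) + (2)²var(M_3) + (2)²var(M_4)
= (-1)²·72.25 + (-3)²·784 + (2)²·16 + (2)²·9 = 7228.25
SD(U) = √7228.25 ≈ 85.0191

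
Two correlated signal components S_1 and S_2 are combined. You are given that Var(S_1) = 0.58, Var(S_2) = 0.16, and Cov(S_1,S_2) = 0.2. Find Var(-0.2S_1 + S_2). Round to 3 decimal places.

Var(-0.2S_1 + S_2) = (-0.2)²·Var(S_1) + (1)²·Var(S_2) + 2·(-0.2)·(1)·Cov(S_1,S_2)
= 0.04·0.58 + 1·0.16 + -0.4·0.2 = 0.1032

0.103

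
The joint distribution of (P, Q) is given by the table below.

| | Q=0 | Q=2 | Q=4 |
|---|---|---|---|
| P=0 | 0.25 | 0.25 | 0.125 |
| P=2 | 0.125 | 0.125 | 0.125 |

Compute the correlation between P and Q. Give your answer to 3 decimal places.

0.124

E[P] = 0.75,  E[Q] = 1.75
E[PQ] = 1.5
cov(P,Q) = E[PQ] − E[P]E[Q] = 1.5 − (0.75)(1.75) = 0.1875
var(P) = 0.9375,  var(Q) = 2.4375
ρ = 0.1875 / √(0.9375·2.4375) ≈ 0.124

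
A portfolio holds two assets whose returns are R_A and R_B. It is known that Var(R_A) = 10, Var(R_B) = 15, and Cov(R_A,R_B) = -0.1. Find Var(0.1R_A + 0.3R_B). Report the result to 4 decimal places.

Var(0.1R_A + 0.3R_B) = (0.1)²·Var(R_A) + (0.3)²·Var(R_B) + 2·(0.1)·(0.3)·Cov(R_A,R_B)
= 0.01·10 + 0.09·15 + 0.06·-0.1 = 1.444

1.4440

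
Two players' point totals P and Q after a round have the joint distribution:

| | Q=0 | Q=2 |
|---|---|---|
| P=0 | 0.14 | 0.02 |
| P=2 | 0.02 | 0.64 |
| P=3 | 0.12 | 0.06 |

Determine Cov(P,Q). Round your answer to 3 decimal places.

E[P] = 1.86,  E[Q] = 1.44
E[PQ] = 2.92
Cov(P,Q) = E[PQ] − E[P]E[Q] = 2.92 − (1.86)(1.44) = 0.2416

0.242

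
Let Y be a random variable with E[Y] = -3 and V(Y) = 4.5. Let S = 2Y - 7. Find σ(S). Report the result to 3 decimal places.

4.243

V(2Y - 7) = (2)²·4.5 = 18
σ(S) = √18 ≈ 4.243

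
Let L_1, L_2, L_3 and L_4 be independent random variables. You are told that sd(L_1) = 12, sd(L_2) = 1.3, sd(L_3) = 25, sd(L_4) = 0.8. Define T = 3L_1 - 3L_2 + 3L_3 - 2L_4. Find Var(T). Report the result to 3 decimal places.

Var(L_1) = 144, Var(L_2) = 1.69, Var(L_3) = 625, Var(L_4) = 0.64
By independence, Var(T) = (3)²Var(L_1) + (-3)²Var(L_2) + (3)²Var(L_3) + (-2)²Var(L_4)
= (3)²·144 + (-3)²·1.69 + (3)²·625 + (-2)²·0.64 = 6938.77

6938.770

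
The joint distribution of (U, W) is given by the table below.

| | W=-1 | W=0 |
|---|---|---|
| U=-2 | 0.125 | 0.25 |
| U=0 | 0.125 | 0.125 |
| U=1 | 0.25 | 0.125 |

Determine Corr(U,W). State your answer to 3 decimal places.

E[U] = -0.375,  E[W] = -0.5
E[UW] = 0
Cov(U,W) = E[UW] − E[U]E[W] = 0 − (-0.375)(-0.5) = -0.1875
V(U) = 1.734375,  V(W) = 0.25
ρ = -0.1875 / √(1.734375·0.25) ≈ -0.285

-0.285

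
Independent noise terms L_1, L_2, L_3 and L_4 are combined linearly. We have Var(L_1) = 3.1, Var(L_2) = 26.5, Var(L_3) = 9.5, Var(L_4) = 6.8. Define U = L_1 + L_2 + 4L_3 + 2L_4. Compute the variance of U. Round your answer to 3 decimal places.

208.800

By independence, Var(U) = (1)²Var(L_1) + (1)²Var(L_2) + (4)²Var(L_3) + (2)²Var(L_4)
= (1)²·3.1 + (1)²·26.5 + (4)²·9.5 + (2)²·6.8 = 208.8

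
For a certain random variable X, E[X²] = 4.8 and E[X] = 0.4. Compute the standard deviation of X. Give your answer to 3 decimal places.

V(X) = 4.8 − (0.4)² = 4.64
SD(X) = √4.64 ≈ 2.154

2.154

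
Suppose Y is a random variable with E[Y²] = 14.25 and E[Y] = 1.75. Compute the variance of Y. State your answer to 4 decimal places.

Var(Y) = 14.25 − (1.75)² = 11.1875

11.1875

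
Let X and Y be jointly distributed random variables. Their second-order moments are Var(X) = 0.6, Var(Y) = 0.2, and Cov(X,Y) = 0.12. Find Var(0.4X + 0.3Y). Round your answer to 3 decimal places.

0.143

Var(0.4X + 0.3Y) = (0.4)²·Var(X) + (0.3)²·Var(Y) + 2·(0.4)·(0.3)·Cov(X,Y)
= 0.16·0.6 + 0.09·0.2 + 0.24·0.12 = 0.1428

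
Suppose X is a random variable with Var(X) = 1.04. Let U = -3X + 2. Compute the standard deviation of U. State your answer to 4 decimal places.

3.0594

Var(-3X + 2) = (-3)²·1.04 = 9.36
sd(U) = √9.36 ≈ 3.0594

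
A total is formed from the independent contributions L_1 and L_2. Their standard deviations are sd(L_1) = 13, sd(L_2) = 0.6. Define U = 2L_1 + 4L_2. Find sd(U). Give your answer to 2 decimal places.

26.11

var(L_1) = 169, var(L_2) = 0.36
By independence, var(U) = (2)²var(L_1) + (4)²var(L_2)
= (2)²·169 + (4)²·0.36 = 681.76
sd(U) = √681.76 ≈ 26.11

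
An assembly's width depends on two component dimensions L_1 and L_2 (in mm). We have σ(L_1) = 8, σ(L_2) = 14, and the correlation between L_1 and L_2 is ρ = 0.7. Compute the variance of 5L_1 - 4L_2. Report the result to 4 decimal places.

1600.0000

Var(L_1) = (8)² = 64;  Var(L_2) = (14)² = 196
Cov(L_1,L_2) = ρ·σ(L_1)·σ(L_2) = 0.7·8·14 = 78.4
Var(5L_1 - 4L_2) = (5)²·Var(L_1) + (-4)²·Var(L_2) + 2·(5)·(-4)·Cov(L_1,L_2)
= 25·64 + 16·196 + -40·78.4 = 1600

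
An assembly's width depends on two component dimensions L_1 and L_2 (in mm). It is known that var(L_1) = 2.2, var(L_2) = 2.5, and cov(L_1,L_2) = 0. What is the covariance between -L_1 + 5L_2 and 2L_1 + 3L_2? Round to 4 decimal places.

33.1000

cov(-L_1 + 5L_2, 2L_1 + 3L_2) = (-1)(2)var(L_1) + (5)(3)var(L_2) + [(-1)(3) + (5)(2)]cov(L_1,L_2)
= -2·2.2 + 15·2.5 + 7·0 = 33.1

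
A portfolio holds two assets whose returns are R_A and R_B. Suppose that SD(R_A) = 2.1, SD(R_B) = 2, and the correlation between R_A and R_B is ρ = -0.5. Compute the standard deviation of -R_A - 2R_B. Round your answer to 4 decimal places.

3.4655

V(R_A) = (2.1)² = 4.41;  V(R_B) = (2)² = 4
Cov(R_A,R_B) = ρ·SD(R_A)·SD(R_B) = -0.5·2.1·2 = -2.1
V(-R_A - 2R_B) = (-1)²·V(R_A) + (-2)²·V(R_B) + 2·(-1)·(-2)·Cov(R_A,R_B)
= 1·4.41 + 4·4 + 4·-2.1 = 12.01
SD(-R_A - 2R_B) = √12.01 ≈ 3.4655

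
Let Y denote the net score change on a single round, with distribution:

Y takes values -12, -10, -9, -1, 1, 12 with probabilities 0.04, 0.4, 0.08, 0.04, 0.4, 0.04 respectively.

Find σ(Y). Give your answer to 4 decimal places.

6.2794

E[Y] = (-12)(0.04) + (-10)(0.4) + (-9)(0.08) + (-1)(0.04) + (1)(0.4) + (12)(0.04) = -4.36
E[Y²] = (-12)²(0.04) + (-10)²(0.4) + (-9)²(0.08) + (-1)²(0.04) + (1)²(0.4) + (12)²(0.04) = 58.44
var(Y) = E[Y²] − (E[Y])² = 58.44 − (-4.36)² = 39.4304
σ(Y) = √39.4304 ≈ 6.2794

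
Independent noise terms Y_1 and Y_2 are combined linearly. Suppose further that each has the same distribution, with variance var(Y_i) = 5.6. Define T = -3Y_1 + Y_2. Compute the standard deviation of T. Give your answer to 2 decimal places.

7.48

By independence, var(T) = (-3)²var(Y_1) + (1)²var(Y_2)
= (-3)²·5.6 + (1)²·5.6 = 56
σ(T) = √56 ≈ 7.48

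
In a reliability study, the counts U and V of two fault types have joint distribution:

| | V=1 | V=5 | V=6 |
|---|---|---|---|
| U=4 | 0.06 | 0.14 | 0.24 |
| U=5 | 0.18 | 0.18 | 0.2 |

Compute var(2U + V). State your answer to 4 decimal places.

4.0800

E[U] = 4.56,  E[V] = 4.48,  E[UV] = 20.2
var(U) = 21.04 − (4.56)² = 0.2464;  var(V) = 24.08 − (4.48)² = 4.0096
cov(U,V) = 20.2 − (4.56)(4.48) = -0.2288
var(2U + V) = (2)²·0.2464 + (1)²·4.0096 + 2·(2)·(1)·-0.2288 = 4.08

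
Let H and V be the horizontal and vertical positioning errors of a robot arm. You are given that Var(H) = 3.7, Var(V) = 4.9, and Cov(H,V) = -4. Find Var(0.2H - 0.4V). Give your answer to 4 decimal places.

1.5720

Var(0.2H - 0.4V) = (0.2)²·Var(H) + (-0.4)²·Var(V) + 2·(0.2)·(-0.4)·Cov(H,V)
= 0.04·3.7 + 0.16·4.9 + -0.16·-4 = 1.572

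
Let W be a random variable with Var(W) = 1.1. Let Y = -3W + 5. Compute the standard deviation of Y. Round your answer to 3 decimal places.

3.146

Var(-3W + 5) = (-3)²·1.1 = 9.9
SD(Y) = √9.9 ≈ 3.146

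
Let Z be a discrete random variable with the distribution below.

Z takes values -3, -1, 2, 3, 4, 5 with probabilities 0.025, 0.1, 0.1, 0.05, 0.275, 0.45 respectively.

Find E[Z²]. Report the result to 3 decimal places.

E[Z²] = (-3)²(0.025) + (-1)²(0.1) + (2)²(0.1) + (3)²(0.05) + (4)²(0.275) + (5)²(0.45) = 16.825

16.825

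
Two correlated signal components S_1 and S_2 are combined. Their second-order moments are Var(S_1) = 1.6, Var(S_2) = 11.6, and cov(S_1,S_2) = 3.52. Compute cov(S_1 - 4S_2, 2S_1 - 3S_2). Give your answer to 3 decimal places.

cov(S_1 - 4S_2, 2S_1 - 3S_2) = (1)(2)Var(S_1) + (-4)(-3)Var(S_2) + [(1)(-3) + (-4)(2)]cov(S_1,S_2)
= 2·1.6 + 12·11.6 + -11·3.52 = 103.68

103.680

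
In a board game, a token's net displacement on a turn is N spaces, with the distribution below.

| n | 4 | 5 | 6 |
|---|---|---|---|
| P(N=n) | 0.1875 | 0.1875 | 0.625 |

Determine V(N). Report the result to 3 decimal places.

E[N] = (4)(0.1875) + (5)(0.1875) + (6)(0.625) = 5.4375
E[N²] = (4)²(0.1875) + (5)²(0.1875) + (6)²(0.625) = 30.1875
V(N) = E[N²] − (E[N])² = 30.1875 − (5.4375)² = 0.62109375

0.621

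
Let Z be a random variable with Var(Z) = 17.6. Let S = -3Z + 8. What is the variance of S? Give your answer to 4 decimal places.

Var(-3Z + 8) = (-3)²·Var(Z) = 9·17.6 = 158.4

158.4000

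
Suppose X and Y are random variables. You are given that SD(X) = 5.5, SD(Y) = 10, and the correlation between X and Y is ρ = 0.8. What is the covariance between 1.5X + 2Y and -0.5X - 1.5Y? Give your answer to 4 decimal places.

V(X) = (5.5)² = 30.25;  V(Y) = (10)² = 100
Cov(X,Y) = ρ·SD(X)·SD(Y) = 0.8·5.5·10 = 44
Cov(1.5X + 2Y, -0.5X - 1.5Y) = (1.5)(-0.5)V(X) + (2)(-1.5)V(Y) + [(1.5)(-1.5) + (2)(-0.5)]Cov(X,Y)
= -0.75·30.25 + -3·100 + -3.25·44 = -465.6875

-465.6875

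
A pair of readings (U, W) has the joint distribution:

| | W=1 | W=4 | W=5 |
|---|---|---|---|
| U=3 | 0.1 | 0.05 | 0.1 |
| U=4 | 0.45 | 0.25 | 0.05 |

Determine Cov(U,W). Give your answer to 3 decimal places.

-0.175

E[U] = 3.75,  E[W] = 2.5
E[UW] = 9.2
Cov(U,W) = E[UW] − E[U]E[W] = 9.2 − (3.75)(2.5) = -0.175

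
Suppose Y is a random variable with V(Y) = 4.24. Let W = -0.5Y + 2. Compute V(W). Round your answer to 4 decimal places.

V(-0.5Y + 2) = (-0.5)²·V(Y) = 0.25·4.24 = 1.06

1.0600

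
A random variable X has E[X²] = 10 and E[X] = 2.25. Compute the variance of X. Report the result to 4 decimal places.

4.9375

Var(X) = 10 − (2.25)² = 4.9375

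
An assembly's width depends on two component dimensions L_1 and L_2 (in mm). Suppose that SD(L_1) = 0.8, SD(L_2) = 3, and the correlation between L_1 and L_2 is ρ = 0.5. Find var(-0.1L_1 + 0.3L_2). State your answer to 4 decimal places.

0.7444

var(L_1) = (0.8)² = 0.64;  var(L_2) = (3)² = 9
Cov(L_1,L_2) = ρ·SD(L_1)·SD(L_2) = 0.5·0.8·3 = 1.2
var(-0.1L_1 + 0.3L_2) = (-0.1)²·var(L_1) + (0.3)²·var(L_2) + 2·(-0.1)·(0.3)·Cov(L_1,L_2)
= 0.01·0.64 + 0.09·9 + -0.06·1.2 = 0.7444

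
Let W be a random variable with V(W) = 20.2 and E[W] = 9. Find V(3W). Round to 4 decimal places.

V(3W) = (3)²·V(W) = 9·20.2 = 181.8

181.8000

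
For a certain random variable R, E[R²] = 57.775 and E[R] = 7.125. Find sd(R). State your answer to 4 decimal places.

2.6475

Var(R) = 57.775 − (7.125)² = 7.009375
sd(R) = √7.009375 ≈ 2.6475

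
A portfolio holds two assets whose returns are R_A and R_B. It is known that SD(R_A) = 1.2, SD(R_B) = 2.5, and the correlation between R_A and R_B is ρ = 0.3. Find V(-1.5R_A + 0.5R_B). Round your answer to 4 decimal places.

3.4525

V(R_A) = (1.2)² = 1.44;  V(R_B) = (2.5)² = 6.25
Cov(R_A,R_B) = ρ·SD(R_A)·SD(R_B) = 0.3·1.2·2.5 = 0.9
V(-1.5R_A + 0.5R_B) = (-1.5)²·V(R_A) + (0.5)²·V(R_B) + 2·(-1.5)·(0.5)·Cov(R_A,R_B)
= 2.25·1.44 + 0.25·6.25 + -1.5·0.9 = 3.4525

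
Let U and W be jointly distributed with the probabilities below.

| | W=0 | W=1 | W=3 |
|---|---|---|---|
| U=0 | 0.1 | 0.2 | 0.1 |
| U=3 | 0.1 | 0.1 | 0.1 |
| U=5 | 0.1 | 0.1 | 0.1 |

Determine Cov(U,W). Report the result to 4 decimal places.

E[U] = 2.4,  E[W] = 1.3
E[UW] = 3.2
Cov(U,W) = E[UW] − E[U]E[W] = 3.2 − (2.4)(1.3) = 0.08

0.0800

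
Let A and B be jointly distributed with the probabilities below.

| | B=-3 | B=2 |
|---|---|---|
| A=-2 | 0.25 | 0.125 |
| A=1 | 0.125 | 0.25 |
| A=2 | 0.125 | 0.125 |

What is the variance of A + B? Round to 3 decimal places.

10.984

E[A] = 0.125,  E[B] = -0.5,  E[AB] = 0.875
var(A) = 2.875 − (0.125)² = 2.859375;  var(B) = 6.5 − (-0.5)² = 6.25
cov(A,B) = 0.875 − (0.125)(-0.5) = 0.9375
var(A + B) = (1)²·2.859375 + (1)²·6.25 + 2·(1)·(1)·0.9375 = 10.984375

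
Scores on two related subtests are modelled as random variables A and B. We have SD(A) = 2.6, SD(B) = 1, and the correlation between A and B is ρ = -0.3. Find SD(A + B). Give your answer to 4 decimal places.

Var(A) = (2.6)² = 6.76;  Var(B) = (1)² = 1
cov(A,B) = ρ·SD(A)·SD(B) = -0.3·2.6·1 = -0.78
Var(A + B) = (1)²·Var(A) + (1)²·Var(B) + 2·(1)·(1)·cov(A,B)
= 1·6.76 + 1·1 + 2·-0.78 = 6.2
SD(A + B) = √6.2 ≈ 2.4900

2.4900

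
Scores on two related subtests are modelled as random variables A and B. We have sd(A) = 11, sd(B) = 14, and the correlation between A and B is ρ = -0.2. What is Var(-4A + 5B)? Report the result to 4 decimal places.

Var(A) = (11)² = 121;  Var(B) = (14)² = 196
cov(A,B) = ρ·sd(A)·sd(B) = -0.2·11·14 = -30.8
Var(-4A + 5B) = (-4)²·Var(A) + (5)²·Var(B) + 2·(-4)·(5)·cov(A,B)
= 16·121 + 25·196 + -40·-30.8 = 8068

8068.0000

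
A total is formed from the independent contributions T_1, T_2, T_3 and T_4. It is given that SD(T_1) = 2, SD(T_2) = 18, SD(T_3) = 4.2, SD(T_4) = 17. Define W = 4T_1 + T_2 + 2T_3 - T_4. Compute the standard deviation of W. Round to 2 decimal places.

27.34

V(T_1) = 4, V(T_2) = 324, V(T_3) = 17.64, V(T_4) = 289
By independence, V(W) = (4)²V(T_1) + (1)²V(T_2) + (2)²V(T_3) + (-1)²V(T_4)
= (4)²·4 + (1)²·324 + (2)²·17.64 + (-1)²·289 = 747.56
SD(W) = √747.56 ≈ 27.34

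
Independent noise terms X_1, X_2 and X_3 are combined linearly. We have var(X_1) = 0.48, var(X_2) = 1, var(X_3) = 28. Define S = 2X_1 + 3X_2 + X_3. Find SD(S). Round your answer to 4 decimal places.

By independence, var(S) = (2)²var(X_1) + (3)²var(X_2) + (1)²var(X_3)
= (2)²·0.48 + (3)²·1 + (1)²·28 = 38.92
SD(S) = √38.92 ≈ 6.2386

6.2386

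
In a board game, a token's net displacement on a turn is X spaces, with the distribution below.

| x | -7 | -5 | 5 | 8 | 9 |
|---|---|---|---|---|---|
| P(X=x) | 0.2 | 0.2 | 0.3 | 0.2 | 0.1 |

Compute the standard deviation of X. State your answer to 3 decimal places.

6.375

E[X] = (-7)(0.2) + (-5)(0.2) + (5)(0.3) + (8)(0.2) + (9)(0.1) = 1.6
E[X²] = (-7)²(0.2) + (-5)²(0.2) + (5)²(0.3) + (8)²(0.2) + (9)²(0.1) = 43.2
Var(X) = E[X²] − (E[X])² = 43.2 − (1.6)² = 40.64
SD(X) = √40.64 ≈ 6.375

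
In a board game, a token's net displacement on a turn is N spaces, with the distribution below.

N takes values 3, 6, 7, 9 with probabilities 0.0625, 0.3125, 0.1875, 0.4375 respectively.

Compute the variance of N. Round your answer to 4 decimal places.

2.9648

E[N] = (3)(0.0625) + (6)(0.3125) + (7)(0.1875) + (9)(0.4375) = 7.3125
E[N²] = (3)²(0.0625) + (6)²(0.3125) + (7)²(0.1875) + (9)²(0.4375) = 56.4375
Var(N) = E[N²] − (E[N])² = 56.4375 − (7.3125)² = 2.96484375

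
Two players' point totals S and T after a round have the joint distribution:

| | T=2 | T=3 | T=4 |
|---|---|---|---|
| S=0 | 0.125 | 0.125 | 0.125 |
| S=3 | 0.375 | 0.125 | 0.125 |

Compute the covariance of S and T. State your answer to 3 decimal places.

-0.281

E[S] = 1.875,  E[T] = 2.75
E[ST] = 4.875
Cov(S,T) = E[ST] − E[S]E[T] = 4.875 − (1.875)(2.75) = -0.28125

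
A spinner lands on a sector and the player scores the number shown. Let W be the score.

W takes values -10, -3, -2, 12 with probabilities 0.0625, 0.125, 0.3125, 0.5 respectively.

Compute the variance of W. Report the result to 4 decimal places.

E[W] = (-10)(0.0625) + (-3)(0.125) + (-2)(0.3125) + (12)(0.5) = 4.375
E[W²] = (-10)²(0.0625) + (-3)²(0.125) + (-2)²(0.3125) + (12)²(0.5) = 80.625
V(W) = E[W²] − (E[W])² = 80.625 − (4.375)² = 61.484375

61.4844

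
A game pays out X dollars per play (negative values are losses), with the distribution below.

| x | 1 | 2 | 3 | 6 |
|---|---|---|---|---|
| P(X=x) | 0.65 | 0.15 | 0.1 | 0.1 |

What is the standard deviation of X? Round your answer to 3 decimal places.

E[X] = (1)(0.65) + (2)(0.15) + (3)(0.1) + (6)(0.1) = 1.85
E[X²] = (1)²(0.65) + (2)²(0.15) + (3)²(0.1) + (6)²(0.1) = 5.75
V(X) = E[X²] − (E[X])² = 5.75 − (1.85)² = 2.3275
SD(X) = √2.3275 ≈ 1.526

1.526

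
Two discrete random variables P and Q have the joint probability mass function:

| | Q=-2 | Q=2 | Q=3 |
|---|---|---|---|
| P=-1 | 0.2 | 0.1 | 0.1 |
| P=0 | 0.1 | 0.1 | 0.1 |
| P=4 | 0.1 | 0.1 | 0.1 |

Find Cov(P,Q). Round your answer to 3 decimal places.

0.540

E[P] = 0.8,  E[Q] = 0.7
E[PQ] = 1.1
Cov(P,Q) = E[PQ] − E[P]E[Q] = 1.1 − (0.8)(0.7) = 0.54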